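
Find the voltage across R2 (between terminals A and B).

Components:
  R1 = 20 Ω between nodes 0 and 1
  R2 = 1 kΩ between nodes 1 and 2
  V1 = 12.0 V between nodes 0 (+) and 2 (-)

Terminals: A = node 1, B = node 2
R1 and R2 are in series across V1 (node 0 → node 1 → node 2), and the output A–B is taken across R2, so this is a voltage divider.
Series current: I = V1/(R1 + R2) = 12/(20 + 1000) = 12/1020 = 0.01176 A
V_R2 = I × R2 = V1 × R2/(R1 + R2) = 12 × 1000/1020 = 11.76 V

Final answer: 11.76 V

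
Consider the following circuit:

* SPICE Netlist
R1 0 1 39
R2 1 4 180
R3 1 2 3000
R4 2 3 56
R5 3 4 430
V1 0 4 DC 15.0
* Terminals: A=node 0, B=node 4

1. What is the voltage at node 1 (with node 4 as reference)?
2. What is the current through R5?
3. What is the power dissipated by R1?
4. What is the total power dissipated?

Nodal analysis, taking node 4 as the 0 V reference.
Source V1 fixes V_0 = 15 V.
KCL at each unknown node (sum of currents leaving = 0; resistances in Ω):
  Node 1: (V_1 - 15)/39 + (V_1 - 0)/180 + (V_1 - V_2)/3000 = 0
  Node 2: (V_2 - V_1)/3000 + (V_2 - V_3)/56 = 0
  Node 3: (V_3 - V_2)/56 + (V_3 - 0)/430 = 0
Collecting terms (coefficients in siemens):
  0.03153·V_1 - 0.0003333·V_2 = 0.3846
  0.01819·V_2 - 0.0003333·V_1 - 0.01786·V_3 = 0
  0.02018·V_3 - 0.01786·V_2 = 0
Solving these 3 simultaneous equations (Gaussian elimination) gives:
  V_1 = 12.22 V, V_2 = 1.703 V, V_3 = 1.507 V
Part 1:
  Read off the nodal solution: V_1 = 12.22 V
Part 2:
  I_R5 = (V_3 - V_4)/R5 = (1.507 - 0)/430 = 0.003504 A
  Magnitude: I_R5 = 0.003504 A
Part 3:
  I_R1 = (V_0 - V_1)/R1 = (15 - 12.22)/39 = 0.07137 A
  P_R1 = I_R1² × R1 = (0.07137)² × 39 = 0.1987 W
Part 4:
  Power in each resistor, P = (ΔV)²/R:
    P_R1 = (15 - 12.22)²/39 = 0.1987 W
    P_R2 = (12.22 - 0)²/180 = 0.8291 W
    P_R3 = (12.22 - 1.703)²/3000 = 0.03684 W
    P_R4 = (1.703 - 1.507)²/56 = 0.0006877 W
    P_R5 = (1.507 - 0)²/430 = 0.005281 W
  P_total = P_R1 + P_R2 + P_R3 + P_R4 + P_R5 = 1.071 W

Final answers:
1. V_1 = 12.22 V
2. I_R5 = 0.003504 A
3. P_R1 = 0.1987 W
4. P_total = 1.071 W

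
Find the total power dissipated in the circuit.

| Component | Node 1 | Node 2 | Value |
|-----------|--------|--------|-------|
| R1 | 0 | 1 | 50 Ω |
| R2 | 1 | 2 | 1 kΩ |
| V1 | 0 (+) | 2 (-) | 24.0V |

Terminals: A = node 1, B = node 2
Nodal analysis, taking node 2 as the 0 V reference.
Source V1 fixes V_0 = 24 V.
KCL at each unknown node (sum of currents leaving = 0; resistances in Ω):
  Node 1: (V_1 - 24)/50 + (V_1 - 0)/1000 = 0
Collecting terms: 0.021 × V_1 = 0.48  =>  V_1 = 22.86 V
Power in each resistor, P = (ΔV)²/R:
  P_R1 = (24 - 22.86)²/50 = 0.02612 W
  P_R2 = (22.86 - 0)²/1000 = 0.5224 W
P_total = P_R1 + P_R2 = 0.5486 W

Final answer: 0.5486 W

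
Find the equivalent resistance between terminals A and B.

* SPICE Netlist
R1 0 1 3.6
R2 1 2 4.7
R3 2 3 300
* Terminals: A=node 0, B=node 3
Reduce the network between node 0 (A) and node 3 (B) by series/parallel combination:
  Rs1 = R1 + R2 (series, joined only at node 1) = 3.6 + 4.7 = 8.3 Ω
  Rs2 = R3 + Rs1 (series, joined only at node 2) = 300 + 8.3 = 308.3 Ω
R_eq = 308.3 Ω

Final answer: 308.3 Ω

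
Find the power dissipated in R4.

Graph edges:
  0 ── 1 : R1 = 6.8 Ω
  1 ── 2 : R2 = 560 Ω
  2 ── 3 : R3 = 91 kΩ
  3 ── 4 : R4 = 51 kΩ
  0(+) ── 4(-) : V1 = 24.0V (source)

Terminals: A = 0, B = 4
Nodal analysis, taking node 4 as the 0 V reference.
Source V1 fixes V_0 = 24 V.
KCL at each unknown node (sum of currents leaving = 0; resistances in Ω):
  Node 1: (V_1 - 24)/6.8 + (V_1 - V_2)/560 = 0
  Node 2: (V_2 - V_1)/560 + (V_2 - V_3)/91000 = 0
  Node 3: (V_3 - V_2)/91000 + (V_3 - 0)/51000 = 0
Collecting terms (coefficients in siemens):
  0.1488·V_1 - 0.001786·V_2 = 3.529
  0.001797·V_2 - 0.001786·V_1 - 0.00001099·V_3 = 0
  0.0000306·V_3 - 0.00001099·V_2 = 0
Solving these 3 simultaneous equations (Gaussian elimination) gives:
  V_1 = 24 V, V_2 = 23.9 V, V_3 = 8.585 V
I_R4 = (V_3 - V_4)/R4 = (8.585 - 0)/51000 = 0.0001683 A
P_R4 = I_R4² × R4 = (0.0001683)² × 51000 = 0.001445 W

Final answer: 0.001445 W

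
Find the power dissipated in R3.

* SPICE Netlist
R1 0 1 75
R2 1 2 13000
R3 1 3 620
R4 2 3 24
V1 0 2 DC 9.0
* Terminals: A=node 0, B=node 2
Nodal analysis, taking node 2 as the 0 V reference.
Source V1 fixes V_0 = 9 V.
KCL at each unknown node (sum of currents leaving = 0; resistances in Ω):
  Node 1: (V_1 - 9)/75 + (V_1 - 0)/13000 + (V_1 - V_3)/620 = 0
  Node 3: (V_3 - V_1)/620 + (V_3 - 0)/24 = 0
Collecting terms (coefficients in siemens):
  0.01502·V_1 - 0.001613·V_3 = 0.12
  0.04328·V_3 - 0.001613·V_1 = 0
Determinant D = (0.01502)(0.04328) - (-0.001613)(-0.001613) = 0.0006476
V_1 = [(0.12)(0.04328) - (-0.001613)(0)]/D = 8.02 V
V_3 = [(0.01502)(0) - (0.12)(-0.001613)]/D = 0.2989 V
I_R3 = (V_1 - V_3)/R3 = (8.02 - 0.2989)/620 = 0.01245 A
P_R3 = I_R3² × R3 = (0.01245)² × 620 = 0.09615 W

Final answer: 0.09615 W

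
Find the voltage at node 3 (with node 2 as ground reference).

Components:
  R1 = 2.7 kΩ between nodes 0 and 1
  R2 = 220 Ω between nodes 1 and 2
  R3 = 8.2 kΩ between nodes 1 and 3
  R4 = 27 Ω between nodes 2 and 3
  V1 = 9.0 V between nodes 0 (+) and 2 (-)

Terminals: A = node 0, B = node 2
Nodal analysis, taking node 2 as the 0 V reference.
Source V1 fixes V_0 = 9 V.
KCL at each unknown node (sum of currents leaving = 0; resistances in Ω):
  Node 1: (V_1 - 9)/2700 + (V_1 - 0)/220 + (V_1 - V_3)/8200 = 0
  Node 3: (V_3 - V_1)/8200 + (V_3 - 0)/27 = 0
Collecting terms (coefficients in siemens):
  0.005038·V_1 - 0.000122·V_3 = 0.003333
  0.03716·V_3 - 0.000122·V_1 = 0
Determinant D = (0.005038)(0.03716) - (-0.000122)(-0.000122) = 0.0001872
V_1 = [(0.003333)(0.03716) - (-0.000122)(0)]/D = 0.6617 V
V_3 = [(0.005038)(0) - (0.003333)(-0.000122)]/D = 0.002172 V
The requested potential is V_3 = 0.002172 V.

Final answer: V_3 = 0.002172 V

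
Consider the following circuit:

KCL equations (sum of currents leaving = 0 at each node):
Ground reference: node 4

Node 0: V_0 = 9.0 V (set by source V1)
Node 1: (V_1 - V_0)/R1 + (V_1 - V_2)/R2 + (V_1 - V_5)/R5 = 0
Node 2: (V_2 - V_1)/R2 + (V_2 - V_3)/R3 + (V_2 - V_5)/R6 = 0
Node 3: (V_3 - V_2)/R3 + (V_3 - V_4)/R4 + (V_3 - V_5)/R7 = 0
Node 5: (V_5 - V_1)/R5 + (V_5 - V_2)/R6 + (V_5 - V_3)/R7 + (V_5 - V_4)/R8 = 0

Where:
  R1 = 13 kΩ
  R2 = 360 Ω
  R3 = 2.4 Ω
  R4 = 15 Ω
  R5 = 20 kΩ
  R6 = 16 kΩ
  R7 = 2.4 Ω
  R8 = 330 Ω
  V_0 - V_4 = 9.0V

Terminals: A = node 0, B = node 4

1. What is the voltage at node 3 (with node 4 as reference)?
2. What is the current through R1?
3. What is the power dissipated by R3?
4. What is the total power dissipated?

Nodal analysis, taking node 4 as the 0 V reference.
Source V1 fixes V_0 = 9 V.
KCL at each unknown node (sum of currents leaving = 0; resistances in Ω):
  Node 1: (V_1 - 9)/13000 + (V_1 - V_2)/360 + (V_1 - V_5)/20000 = 0
  Node 2: (V_2 - V_1)/360 + (V_2 - V_3)/2.4 + (V_2 - V_5)/16000 = 0
  Node 3: (V_3 - V_2)/2.4 + (V_3 - 0)/15 + (V_3 - V_5)/2.4 = 0
  Node 5: (V_5 - V_1)/20000 + (V_5 - V_2)/16000 + (V_5 - V_3)/2.4 + (V_5 - 0)/330 = 0
Collecting terms (coefficients in siemens):
  0.002905·V_1 - 0.002778·V_2 - 0.00005·V_5 = 0.0006923
  0.4195·V_2 - 0.002778·V_1 - 0.4167·V_3 - 0.0000625·V_5 = 0
  0.9·V_3 - 0.4167·V_2 - 0.4167·V_5 = 0
  0.4198·V_5 - 0.00005·V_1 - 0.0000625·V_2 - 0.4167·V_3 = 0
Solving these 4 simultaneous equations (Gaussian elimination) gives:
  V_1 = 0.2493 V, V_2 = 0.01125 V, V_3 = 0.00966 V, V_5 = 0.009619 V
Part 1:
  Read off the nodal solution: V_3 = 0.00966 V
Part 2:
  I_R1 = (V_0 - V_1)/R1 = (9 - 0.2493)/13000 = 0.0006731 A
  Magnitude: I_R1 = 0.0006731 A
Part 3:
  I_R3 = (V_2 - V_3)/R3 = (0.01125 - 0.00966)/2.4 = 0.000661 A
  P_R3 = I_R3² × R3 = (0.000661)² × 2.4 = 0.000001049 W
Part 4:
  Power in each resistor, P = (ΔV)²/R:
    P_R1 = (9 - 0.2493)²/13000 = 0.00589 W
    P_R2 = (0.2493 - 0.01125)²/360 = 0.0001574 W
    P_R3 = (0.01125 - 0.00966)²/2.4 = 0.000001049 W
    P_R4 = (0.00966 - 0)²/15 = 0.000006221 W
    P_R5 = (0.2493 - 0.009619)²/20000 = 0.000002871 W
    P_R6 = (0.01125 - 0.009619)²/16000 = 0.0000000001655 W
    P_R7 = (0.00966 - 0.009619)²/2.4 = 0.0000000006988 W
    P_R8 = (0 - 0.009619)²/330 = 0.0000002804 W
  P_total = P_R1 + P_R2 + P_R3 + P_R4 + P_R5 + P_R6 + P_R7 + P_R8 = 0.006058 W

Final answers:
1. V_3 = 0.00966 V
2. I_R1 = 0.0006731 A
3. P_R3 = 1.049e-06 W
4. P_total = 0.006058 W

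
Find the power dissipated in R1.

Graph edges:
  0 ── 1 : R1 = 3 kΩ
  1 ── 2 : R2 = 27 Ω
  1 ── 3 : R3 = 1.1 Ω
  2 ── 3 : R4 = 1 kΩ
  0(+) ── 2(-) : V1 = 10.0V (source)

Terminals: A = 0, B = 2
Nodal analysis, taking node 2 as the 0 V reference.
Source V1 fixes V_0 = 10 V.
KCL at each unknown node (sum of currents leaving = 0; resistances in Ω):
  Node 1: (V_1 - 10)/3000 + (V_1 - 0)/27 + (V_1 - V_3)/1.1 = 0
  Node 3: (V_3 - V_1)/1.1 + (V_3 - 0)/1000 = 0
Collecting terms (coefficients in siemens):
  0.9465·V_1 - 0.9091·V_3 = 0.003333
  0.9101·V_3 - 0.9091·V_1 = 0
Determinant D = (0.9465)(0.9101) - (-0.9091)(-0.9091) = 0.03492
V_1 = [(0.003333)(0.9101) - (-0.9091)(0)]/D = 0.08688 V
V_3 = [(0.9465)(0) - (0.003333)(-0.9091)]/D = 0.08678 V
I_R1 = (V_0 - V_1)/R1 = (10 - 0.08688)/3000 = 0.003304 A
P_R1 = I_R1² × R1 = (0.003304)² × 3000 = 0.03276 W

Final answer: 0.03276 W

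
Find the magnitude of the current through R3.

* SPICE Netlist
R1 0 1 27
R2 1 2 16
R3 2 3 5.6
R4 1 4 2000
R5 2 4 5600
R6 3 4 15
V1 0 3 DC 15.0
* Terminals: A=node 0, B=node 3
Nodal analysis, taking node 3 as the 0 V reference.
Source V1 fixes V_0 = 15 V.
KCL at each unknown node (sum of currents leaving = 0; resistances in Ω):
  Node 1: (V_1 - 15)/27 + (V_1 - V_2)/16 + (V_1 - V_4)/2000 = 0
  Node 2: (V_2 - V_1)/16 + (V_2 - 0)/5.6 + (V_2 - V_4)/5600 = 0
  Node 4: (V_4 - V_1)/2000 + (V_4 - V_2)/5600 + (V_4 - 0)/15 = 0
Collecting terms (coefficients in siemens):
  0.1·V_1 - 0.0625·V_2 - 0.0005·V_4 = 0.5556
  0.2412·V_2 - 0.0625·V_1 - 0.0001786·V_4 = 0
  0.06735·V_4 - 0.0005·V_1 - 0.0001786·V_2 = 0
Solving these 3 simultaneous equations (Gaussian elimination) gives:
  V_1 = 6.626 V, V_2 = 1.717 V, V_4 = 0.05375 V
I_R3 = (V_2 - V_3)/R3 = (1.717 - 0)/5.6 = 0.3066 A
|I_R3| = 0.3066 A

Final answer: |I_R3| = 0.3066 A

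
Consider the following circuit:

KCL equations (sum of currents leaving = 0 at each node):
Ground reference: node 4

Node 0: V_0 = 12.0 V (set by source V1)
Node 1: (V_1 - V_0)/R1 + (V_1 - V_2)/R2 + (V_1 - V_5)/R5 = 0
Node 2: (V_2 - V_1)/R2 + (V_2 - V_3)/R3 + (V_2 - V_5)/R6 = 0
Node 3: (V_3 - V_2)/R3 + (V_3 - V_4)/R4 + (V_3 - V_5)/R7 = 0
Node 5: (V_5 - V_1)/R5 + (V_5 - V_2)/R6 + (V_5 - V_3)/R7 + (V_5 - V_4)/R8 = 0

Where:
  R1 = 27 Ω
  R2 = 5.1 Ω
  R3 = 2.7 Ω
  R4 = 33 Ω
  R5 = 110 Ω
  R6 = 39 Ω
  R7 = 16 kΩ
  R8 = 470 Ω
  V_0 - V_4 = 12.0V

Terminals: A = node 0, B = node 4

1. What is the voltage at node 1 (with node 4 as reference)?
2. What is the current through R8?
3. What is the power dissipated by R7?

Nodal analysis, taking node 4 as the 0 V reference.
Source V1 fixes V_0 = 12 V.
KCL at each unknown node (sum of currents leaving = 0; resistances in Ω):
  Node 1: (V_1 - 12)/27 + (V_1 - V_2)/5.1 + (V_1 - V_5)/110 = 0
  Node 2: (V_2 - V_1)/5.1 + (V_2 - V_3)/2.7 + (V_2 - V_5)/39 = 0
  Node 3: (V_3 - V_2)/2.7 + (V_3 - 0)/33 + (V_3 - V_5)/16000 = 0
  Node 5: (V_5 - V_1)/110 + (V_5 - V_2)/39 + (V_5 - V_3)/16000 + (V_5 - 0)/470 = 0
Collecting terms (coefficients in siemens):
  0.2422·V_1 - 0.1961·V_2 - 0.009091·V_5 = 0.4444
  0.5921·V_2 - 0.1961·V_1 - 0.3704·V_3 - 0.02564·V_5 = 0
  0.4007·V_3 - 0.3704·V_2 - 0.0000625·V_5 = 0
  0.03692·V_5 - 0.009091·V_1 - 0.02564·V_2 - 0.0000625·V_3 = 0
Solving these 4 simultaneous equations (Gaussian elimination) gives:
  V_1 = 7.021 V, V_2 = 6.128 V, V_3 = 5.665 V, V_5 = 5.994 V
Part 1:
  Read off the nodal solution: V_1 = 7.021 V
Part 2:
  I_R8 = (V_4 - V_5)/R8 = (0 - 5.994)/470 = -0.01275 A
  Magnitude: I_R8 = 0.01275 A
Part 3:
  I_R7 = (V_3 - V_5)/R7 = (5.665 - 5.994)/16000 = -0.00002058 A
  P_R7 = I_R7² × R7 = (-0.00002058)² × 16000 = 0.000006779 W

Final answers:
1. V_1 = 7.021 V
2. I_R8 = 0.01275 A
3. P_R7 = 6.779e-06 W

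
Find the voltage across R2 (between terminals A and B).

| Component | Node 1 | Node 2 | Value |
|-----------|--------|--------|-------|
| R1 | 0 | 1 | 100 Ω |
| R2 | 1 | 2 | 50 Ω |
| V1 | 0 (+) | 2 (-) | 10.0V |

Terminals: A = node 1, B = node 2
R1 and R2 are in series across V1 (node 0 → node 1 → node 2), and the output A–B is taken across R2, so this is a voltage divider.
Series current: I = V1/(R1 + R2) = 10/(100 + 50) = 10/150 = 0.06667 A
V_R2 = I × R2 = V1 × R2/(R1 + R2) = 10 × 50/150 = 3.333 V

Final answer: 3.333 V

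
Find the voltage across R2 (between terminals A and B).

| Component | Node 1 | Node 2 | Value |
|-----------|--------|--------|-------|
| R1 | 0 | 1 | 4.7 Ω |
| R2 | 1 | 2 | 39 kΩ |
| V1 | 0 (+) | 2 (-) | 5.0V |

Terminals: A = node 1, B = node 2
R1 and R2 are in series across V1 (node 0 → node 1 → node 2), and the output A–B is taken across R2, so this is a voltage divider.
Series current: I = V1/(R1 + R2) = 5/(4.7 + 39000) = 5/39000 = 0.0001282 A
V_R2 = I × R2 = V1 × R2/(R1 + R2) = 5 × 39000/39000 = 4.999 V

Final answer: 4.999 V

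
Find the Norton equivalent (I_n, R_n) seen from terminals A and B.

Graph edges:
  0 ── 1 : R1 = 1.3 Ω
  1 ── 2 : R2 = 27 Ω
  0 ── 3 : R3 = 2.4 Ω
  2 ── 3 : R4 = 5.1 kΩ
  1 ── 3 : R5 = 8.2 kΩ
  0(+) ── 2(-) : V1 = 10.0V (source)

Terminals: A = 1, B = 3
Find the Thévenin equivalent first; then I_n = V_th/R_th and R_n = R_th.
Step 1 — V_th is the open-circuit voltage V_A - V_B (nothing connected across the terminals).
Nodal analysis, taking node 2 as the 0 V reference.
Source V1 fixes V_0 = 10 V.
KCL at each unknown node (sum of currents leaving = 0; resistances in Ω):
  Node 1: (V_1 - 10)/1.3 + (V_1 - 0)/27 + (V_1 - V_3)/8200 = 0
  Node 3: (V_3 - 10)/2.4 + (V_3 - 0)/5100 + (V_3 - V_1)/8200 = 0
Collecting terms (coefficients in siemens):
  0.8064·V_1 - 0.000122·V_3 = 7.692
  0.417·V_3 - 0.000122·V_1 = 4.167
Determinant D = (0.8064)(0.417) - (-0.000122)(-0.000122) = 0.3363
V_1 = [(7.692)(0.417) - (-0.000122)(4.167)]/D = 9.541 V
V_3 = [(0.8064)(4.167) - (7.692)(-0.000122)]/D = 9.995 V
V_th = V_1 - V_3 = 9.541 - 9.995 = -0.4545 V
Step 2 — R_th: zero the source — replace V1 by a short circuit (node 2 merges into node 0) — and find the resistance seen between A (node 1) and B (node 3).
Reduce the network between node 1 (A) and node 3 (B) by series/parallel combination:
  Rp1 = R1 ‖ R2 (parallel, both between nodes 0 and 1) = 1/(1/1.3 + 1/27) = 1.24 Ω
  Rp2 = R3 ‖ R4 (parallel, both between nodes 0 and 3) = 1/(1/2.4 + 1/5100) = 2.399 Ω
  Rs1 = Rp1 + Rp2 (series, joined only at node 0) = 1.24 + 2.399 = 3.639 Ω
  Rp3 = R5 ‖ Rs1 (parallel, both between nodes 1 and 3) = 1/(1/8200 + 1/3.639) = 3.638 Ω
R_th = 3.638 Ω
I_n = V_th/R_th = -0.4545/3.638 = -0.1249 A, and R_n = R_th = 3.638 Ω

Final answer: I_n = -0.1249 A, R_n = 3.638 Ω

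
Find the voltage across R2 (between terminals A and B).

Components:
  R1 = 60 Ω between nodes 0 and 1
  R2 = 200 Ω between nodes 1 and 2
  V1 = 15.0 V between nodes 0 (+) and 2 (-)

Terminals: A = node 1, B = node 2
R1 and R2 are in series across V1 (node 0 → node 1 → node 2), and the output A–B is taken across R2, so this is a voltage divider.
Series current: I = V1/(R1 + R2) = 15/(60 + 200) = 15/260 = 0.05769 A
V_R2 = I × R2 = V1 × R2/(R1 + R2) = 15 × 200/260 = 11.54 V

Final answer: 11.54 V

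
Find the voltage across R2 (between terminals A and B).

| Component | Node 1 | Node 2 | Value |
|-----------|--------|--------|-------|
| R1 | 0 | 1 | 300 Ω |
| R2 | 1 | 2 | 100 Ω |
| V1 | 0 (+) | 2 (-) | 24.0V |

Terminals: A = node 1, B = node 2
R1 and R2 are in series across V1 (node 0 → node 1 → node 2), and the output A–B is taken across R2, so this is a voltage divider.
Series current: I = V1/(R1 + R2) = 24/(300 + 100) = 24/400 = 0.06 A
V_R2 = I × R2 = V1 × R2/(R1 + R2) = 24 × 100/400 = 6 V

Final answer: 6 V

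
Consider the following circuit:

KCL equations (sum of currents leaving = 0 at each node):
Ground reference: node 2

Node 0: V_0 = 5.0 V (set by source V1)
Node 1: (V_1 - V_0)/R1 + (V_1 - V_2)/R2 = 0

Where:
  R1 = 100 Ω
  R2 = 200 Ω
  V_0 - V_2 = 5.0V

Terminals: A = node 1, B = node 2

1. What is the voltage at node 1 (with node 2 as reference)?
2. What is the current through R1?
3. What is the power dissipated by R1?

Nodal analysis, taking node 2 as the 0 V reference.
Source V1 fixes V_0 = 5 V.
KCL at each unknown node (sum of currents leaving = 0; resistances in Ω):
  Node 1: (V_1 - 5)/100 + (V_1 - 0)/200 = 0
Collecting terms: 0.015 × V_1 = 0.05  =>  V_1 = 3.333 V
Part 1:
  Read off the nodal solution: V_1 = 3.333 V
Part 2:
  I_R1 = (V_0 - V_1)/R1 = (5 - 3.333)/100 = 0.01667 A
  Magnitude: I_R1 = 0.01667 A
Part 3:
  I_R1 = (V_0 - V_1)/R1 = (5 - 3.333)/100 = 0.01667 A
  P_R1 = I_R1² × R1 = (0.01667)² × 100 = 0.02778 W

Final answers:
1. V_1 = 3.333 V
2. I_R1 = 0.01667 A
3. P_R1 = 0.02778 W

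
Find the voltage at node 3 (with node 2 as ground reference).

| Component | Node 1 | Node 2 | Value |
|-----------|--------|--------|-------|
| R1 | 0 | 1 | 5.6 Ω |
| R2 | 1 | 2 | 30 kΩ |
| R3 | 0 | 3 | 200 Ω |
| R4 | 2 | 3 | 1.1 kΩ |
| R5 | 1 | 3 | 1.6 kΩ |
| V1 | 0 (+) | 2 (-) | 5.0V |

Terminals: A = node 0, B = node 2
Nodal analysis, taking node 2 as the 0 V reference.
Source V1 fixes V_0 = 5 V.
KCL at each unknown node (sum of currents leaving = 0; resistances in Ω):
  Node 1: (V_1 - 5)/5.6 + (V_1 - 0)/30000 + (V_1 - V_3)/1600 = 0
  Node 3: (V_3 - 5)/200 + (V_3 - 0)/1100 + (V_3 - V_1)/1600 = 0
Collecting terms (coefficients in siemens):
  0.1792·V_1 - 0.000625·V_3 = 0.8929
  0.006534·V_3 - 0.000625·V_1 = 0.025
Determinant D = (0.1792)(0.006534) - (-0.000625)(-0.000625) = 0.001171
V_1 = [(0.8929)(0.006534) - (-0.000625)(0.025)]/D = 4.997 V
V_3 = [(0.1792)(0.025) - (0.8929)(-0.000625)]/D = 4.304 V
The requested potential is V_3 = 4.304 V.

Final answer: V_3 = 4.304 V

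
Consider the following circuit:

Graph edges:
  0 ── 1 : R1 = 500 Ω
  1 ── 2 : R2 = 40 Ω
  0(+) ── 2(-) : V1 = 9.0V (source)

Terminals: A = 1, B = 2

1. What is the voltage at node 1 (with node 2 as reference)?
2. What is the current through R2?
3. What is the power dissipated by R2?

Nodal analysis, taking node 2 as the 0 V reference.
Source V1 fixes V_0 = 9 V.
KCL at each unknown node (sum of currents leaving = 0; resistances in Ω):
  Node 1: (V_1 - 9)/500 + (V_1 - 0)/40 = 0
Collecting terms: 0.027 × V_1 = 0.018  =>  V_1 = 0.6667 V
Part 1:
  Read off the nodal solution: V_1 = 0.6667 V
Part 2:
  I_R2 = (V_1 - V_2)/R2 = (0.6667 - 0)/40 = 0.01667 A
  Magnitude: I_R2 = 0.01667 A
Part 3:
  I_R2 = (V_1 - V_2)/R2 = (0.6667 - 0)/40 = 0.01667 A
  P_R2 = I_R2² × R2 = (0.01667)² × 40 = 0.01111 W

Final answers:
1. V_1 = 0.6667 V
2. I_R2 = 0.01667 A
3. P_R2 = 0.01111 W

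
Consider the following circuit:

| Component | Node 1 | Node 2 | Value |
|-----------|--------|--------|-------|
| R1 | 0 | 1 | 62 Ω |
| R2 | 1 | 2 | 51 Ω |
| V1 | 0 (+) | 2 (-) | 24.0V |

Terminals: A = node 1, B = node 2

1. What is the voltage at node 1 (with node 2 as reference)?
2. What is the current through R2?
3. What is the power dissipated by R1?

Nodal analysis, taking node 2 as the 0 V reference.
Source V1 fixes V_0 = 24 V.
KCL at each unknown node (sum of currents leaving = 0; resistances in Ω):
  Node 1: (V_1 - 24)/62 + (V_1 - 0)/51 = 0
Collecting terms: 0.03574 × V_1 = 0.3871  =>  V_1 = 10.83 V
Part 1:
  Read off the nodal solution: V_1 = 10.83 V
Part 2:
  I_R2 = (V_1 - V_2)/R2 = (10.83 - 0)/51 = 0.2124 A
  Magnitude: I_R2 = 0.2124 A
Part 3:
  I_R1 = (V_0 - V_1)/R1 = (24 - 10.83)/62 = 0.2124 A
  P_R1 = I_R1² × R1 = (0.2124)² × 62 = 2.797 W

Final answers:
1. V_1 = 10.83 V
2. I_R2 = 0.2124 A
3. P_R1 = 2.797 W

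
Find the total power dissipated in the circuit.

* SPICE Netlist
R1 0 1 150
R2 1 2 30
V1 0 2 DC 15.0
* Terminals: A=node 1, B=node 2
Nodal analysis, taking node 2 as the 0 V reference.
Source V1 fixes V_0 = 15 V.
KCL at each unknown node (sum of currents leaving = 0; resistances in Ω):
  Node 1: (V_1 - 15)/150 + (V_1 - 0)/30 = 0
Collecting terms: 0.04 × V_1 = 0.1  =>  V_1 = 2.5 V
Power in each resistor, P = (ΔV)²/R:
  P_R1 = (15 - 2.5)²/150 = 1.042 W
  P_R2 = (2.5 - 0)²/30 = 0.2083 W
P_total = P_R1 + P_R2 = 1.25 W

Final answer: 1.25 W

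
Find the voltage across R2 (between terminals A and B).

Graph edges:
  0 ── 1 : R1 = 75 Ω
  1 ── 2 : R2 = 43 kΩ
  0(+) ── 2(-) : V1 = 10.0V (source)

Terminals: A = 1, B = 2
R1 and R2 are in series across V1 (node 0 → node 1 → node 2), and the output A–B is taken across R2, so this is a voltage divider.
Series current: I = V1/(R1 + R2) = 10/(75 + 43000) = 10/43080 = 0.0002322 A
V_R2 = I × R2 = V1 × R2/(R1 + R2) = 10 × 43000/43080 = 9.983 V

Final answer: 9.983 V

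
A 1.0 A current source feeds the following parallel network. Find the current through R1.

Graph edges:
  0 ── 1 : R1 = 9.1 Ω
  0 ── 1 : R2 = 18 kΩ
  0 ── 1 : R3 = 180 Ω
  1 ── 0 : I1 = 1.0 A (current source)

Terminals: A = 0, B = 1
All resistors sit directly between nodes 0 and 1, so they are in parallel and share one voltage V; the full source current 1 A splits among them.
1/R_par = 1/9.1 + 1/18000 + 1/180 = 0.1155 S  =>  R_par = 8.658 Ω
V = I × R_par = 1 × 8.658 = 8.658 V
I_R1 = V/R1 = 8.658/9.1 = 0.9514 A

Final answer: 0.9514 A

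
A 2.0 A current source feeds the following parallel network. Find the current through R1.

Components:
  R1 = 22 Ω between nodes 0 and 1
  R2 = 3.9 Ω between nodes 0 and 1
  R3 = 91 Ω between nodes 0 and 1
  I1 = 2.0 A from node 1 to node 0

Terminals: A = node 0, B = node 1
All resistors sit directly between nodes 0 and 1, so they are in parallel and share one voltage V; the full source current 2 A splits among them.
1/R_par = 1/22 + 1/3.9 + 1/91 = 0.3129 S  =>  R_par = 3.196 Ω
V = I × R_par = 2 × 3.196 = 6.393 V
I_R1 = V/R1 = 6.393/22 = 0.2906 A

Final answer: 0.2906 A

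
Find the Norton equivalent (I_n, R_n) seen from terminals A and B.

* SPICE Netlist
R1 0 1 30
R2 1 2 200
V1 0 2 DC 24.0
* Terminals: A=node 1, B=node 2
Find the Thévenin equivalent first; then I_n = V_th/R_th and R_n = R_th.
Step 1 — V_th is the open-circuit voltage V_A - V_B (nothing connected across the terminals).
Nodal analysis, taking node 2 as the 0 V reference.
Source V1 fixes V_0 = 24 V.
KCL at each unknown node (sum of currents leaving = 0; resistances in Ω):
  Node 1: (V_1 - 24)/30 + (V_1 - 0)/200 = 0
Collecting terms: 0.03833 × V_1 = 0.8  =>  V_1 = 20.87 V
V_th = V_1 - V_2 = 20.87 - 0 = 20.87 V
Step 2 — R_th: zero the source — replace V1 by a short circuit (node 2 merges into node 0) — and find the resistance seen between A (node 1) and B (node 0).
Reduce the network between node 1 (A) and node 0 (B) by series/parallel combination:
  Rp1 = R1 ‖ R2 (parallel, both between nodes 0 and 1) = 1/(1/30 + 1/200) = 26.09 Ω
R_th = 26.09 Ω
I_n = V_th/R_th = 20.87/26.09 = 0.8 A, and R_n = R_th = 26.09 Ω

Final answer: I_n = 0.8 A, R_n = 26.09 Ω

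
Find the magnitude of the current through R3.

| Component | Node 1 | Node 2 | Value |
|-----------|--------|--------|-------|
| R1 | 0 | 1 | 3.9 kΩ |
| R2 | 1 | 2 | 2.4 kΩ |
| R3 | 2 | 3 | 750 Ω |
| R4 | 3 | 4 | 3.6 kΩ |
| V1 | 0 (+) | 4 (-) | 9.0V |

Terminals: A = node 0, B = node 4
Nodal analysis, taking node 4 as the 0 V reference.
Source V1 fixes V_0 = 9 V.
KCL at each unknown node (sum of currents leaving = 0; resistances in Ω):
  Node 1: (V_1 - 9)/3900 + (V_1 - V_2)/2400 = 0
  Node 2: (V_2 - V_1)/2400 + (V_2 - V_3)/750 = 0
  Node 3: (V_3 - V_2)/750 + (V_3 - 0)/3600 = 0
Collecting terms (coefficients in siemens):
  0.0006731·V_1 - 0.0004167·V_2 = 0.002308
  0.00175·V_2 - 0.0004167·V_1 - 0.001333·V_3 = 0
  0.001611·V_3 - 0.001333·V_2 = 0
Solving these 3 simultaneous equations (Gaussian elimination) gives:
  V_1 = 5.704 V, V_2 = 3.676 V, V_3 = 3.042 V
I_R3 = (V_2 - V_3)/R3 = (3.676 - 3.042)/750 = 0.0008451 A
|I_R3| = 0.0008451 A

Final answer: |I_R3| = 0.0008451 A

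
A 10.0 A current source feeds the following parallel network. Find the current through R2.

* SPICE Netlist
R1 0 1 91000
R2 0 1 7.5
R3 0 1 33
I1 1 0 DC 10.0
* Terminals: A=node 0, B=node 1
All resistors sit directly between nodes 0 and 1, so they are in parallel and share one voltage V; the full source current 10 A splits among them.
1/R_par = 1/91000 + 1/7.5 + 1/33 = 0.1636 S  =>  R_par = 6.111 Ω
V = I × R_par = 10 × 6.111 = 61.11 V
I_R2 = V/R2 = 61.11/7.5 = 8.148 A

Final answer: 8.148 A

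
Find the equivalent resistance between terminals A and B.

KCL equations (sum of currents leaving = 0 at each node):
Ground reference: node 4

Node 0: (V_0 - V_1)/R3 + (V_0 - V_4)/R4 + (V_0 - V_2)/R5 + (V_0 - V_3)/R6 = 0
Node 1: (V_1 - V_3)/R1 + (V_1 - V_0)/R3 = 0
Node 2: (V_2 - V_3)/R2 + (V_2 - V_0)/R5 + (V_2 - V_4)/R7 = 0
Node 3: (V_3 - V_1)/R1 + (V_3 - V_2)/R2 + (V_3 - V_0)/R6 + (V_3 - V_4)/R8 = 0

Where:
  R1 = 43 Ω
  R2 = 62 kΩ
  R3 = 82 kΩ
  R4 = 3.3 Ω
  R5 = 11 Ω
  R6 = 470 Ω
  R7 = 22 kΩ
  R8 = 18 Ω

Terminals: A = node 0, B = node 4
The network is not a plain series/parallel combination. Inject a 1 A test current into terminal A (node 0) and return it from terminal B (node 4); then R_eq = V_A / (1 A).
Nodal analysis, taking node 4 as the 0 V reference.
Current source I_test pushes 1 A into node 0 and draws it out of node 4.
KCL at each unknown node (sum of currents leaving = 0; resistances in Ω):
  Node 0: (V_0 - V_1)/82000 + (V_0 - 0)/3.3 + (V_0 - V_2)/11 + (V_0 - V_3)/470 - 1 = 0
  Node 1: (V_1 - V_0)/82000 + (V_1 - V_3)/43 = 0
  Node 2: (V_2 - V_0)/11 + (V_2 - V_3)/62000 + (V_2 - 0)/22000 = 0
  Node 3: (V_3 - V_0)/470 + (V_3 - V_1)/43 + (V_3 - V_2)/62000 + (V_3 - 0)/18 = 0
Collecting terms (coefficients in siemens):
  0.3961·V_0 - 0.0000122·V_1 - 0.09091·V_2 - 0.002128·V_3 = 1
  0.02327·V_1 - 0.0000122·V_0 - 0.02326·V_3 = 0
  0.09097·V_2 - 0.09091·V_0 - 0.00001613·V_3 = 0
  0.08096·V_3 - 0.002128·V_0 - 0.02326·V_1 - 0.00001613·V_2 = 0
Solving these 4 simultaneous equations (Gaussian elimination) gives:
  V_0 = 3.277 V, V_1 = 0.1241 V, V_2 = 3.275 V, V_3 = 0.1224 V
R_eq = V_0 / 1 A = 3.277 Ω

Final answer: 3.277 Ω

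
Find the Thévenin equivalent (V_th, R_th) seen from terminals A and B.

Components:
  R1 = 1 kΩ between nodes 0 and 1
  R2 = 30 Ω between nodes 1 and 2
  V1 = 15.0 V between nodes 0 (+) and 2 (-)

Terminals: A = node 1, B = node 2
Step 1 — V_th is the open-circuit voltage V_A - V_B (nothing connected across the terminals).
Nodal analysis, taking node 2 as the 0 V reference.
Source V1 fixes V_0 = 15 V.
KCL at each unknown node (sum of currents leaving = 0; resistances in Ω):
  Node 1: (V_1 - 15)/1000 + (V_1 - 0)/30 = 0
Collecting terms: 0.03433 × V_1 = 0.015  =>  V_1 = 0.4369 V
V_th = V_1 - V_2 = 0.4369 - 0 = 0.4369 V
Step 2 — R_th: zero the source — replace V1 by a short circuit (node 2 merges into node 0) — and find the resistance seen between A (node 1) and B (node 0).
Reduce the network between node 1 (A) and node 0 (B) by series/parallel combination:
  Rp1 = R1 ‖ R2 (parallel, both between nodes 0 and 1) = 1/(1/1000 + 1/30) = 29.13 Ω
R_th = 29.13 Ω

Final answer: V_th = 0.4369 V, R_th = 29.13 Ω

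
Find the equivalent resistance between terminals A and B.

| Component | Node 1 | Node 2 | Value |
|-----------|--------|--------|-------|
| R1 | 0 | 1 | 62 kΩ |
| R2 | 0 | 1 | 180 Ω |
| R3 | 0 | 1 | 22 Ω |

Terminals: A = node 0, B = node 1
Reduce the network between node 0 (A) and node 1 (B) by series/parallel combination:
  Rp1 = R1 ‖ R2 ‖ R3 (parallel, all between nodes 0 and 1) = 1/(1/62000 + 1/180 + 1/22) = 19.6 Ω
R_eq = 19.6 Ω

Final answer: 19.6 Ω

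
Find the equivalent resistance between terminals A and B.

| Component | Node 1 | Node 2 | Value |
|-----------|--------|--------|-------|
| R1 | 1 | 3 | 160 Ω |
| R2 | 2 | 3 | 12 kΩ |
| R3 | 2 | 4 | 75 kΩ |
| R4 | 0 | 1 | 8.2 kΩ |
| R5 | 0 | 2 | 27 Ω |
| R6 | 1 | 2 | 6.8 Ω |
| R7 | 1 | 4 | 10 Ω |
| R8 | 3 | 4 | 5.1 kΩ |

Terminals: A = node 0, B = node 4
The network is not a plain series/parallel combination. Inject a 1 A test current into terminal A (node 0) and return it from terminal B (node 4); then R_eq = V_A / (1 A).
Nodal analysis, taking node 4 as the 0 V reference.
Current source I_test pushes 1 A into node 0 and draws it out of node 4.
KCL at each unknown node (sum of currents leaving = 0; resistances in Ω):
  Node 0: (V_0 - V_1)/8200 + (V_0 - V_2)/27 - 1 = 0
  Node 1: (V_1 - V_0)/8200 + (V_1 - V_3)/160 + (V_1 - V_2)/6.8 + (V_1 - 0)/10 = 0
  Node 2: (V_2 - V_0)/27 + (V_2 - V_1)/6.8 + (V_2 - V_3)/12000 + (V_2 - 0)/75000 = 0
  Node 3: (V_3 - V_1)/160 + (V_3 - V_2)/12000 + (V_3 - 0)/5100 = 0
Collecting terms (coefficients in siemens):
  0.03716·V_0 - 0.000122·V_1 - 0.03704·V_2 = 1
  0.2534·V_1 - 0.000122·V_0 - 0.1471·V_2 - 0.00625·V_3 = 0
  0.1842·V_2 - 0.03704·V_0 - 0.1471·V_1 - 0.00008333·V_3 = 0
  0.006529·V_3 - 0.00625·V_1 - 0.00008333·V_2 = 0
Solving these 4 simultaneous equations (Gaussian elimination) gives:
  V_0 = 43.63 V, V_1 = 9.979 V, V_2 = 16.75 V, V_3 = 9.765 V
R_eq = V_0 / 1 A = 43.63 Ω

Final answer: 43.63 Ω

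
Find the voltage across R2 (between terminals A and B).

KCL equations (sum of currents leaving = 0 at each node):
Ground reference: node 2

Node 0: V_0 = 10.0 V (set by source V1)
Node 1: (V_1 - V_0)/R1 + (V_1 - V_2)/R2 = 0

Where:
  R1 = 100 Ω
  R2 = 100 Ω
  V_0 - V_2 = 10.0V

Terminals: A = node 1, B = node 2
R1 and R2 are in series across V1 (node 0 → node 1 → node 2), and the output A–B is taken across R2, so this is a voltage divider.
Series current: I = V1/(R1 + R2) = 10/(100 + 100) = 10/200 = 0.05 A
V_R2 = I × R2 = V1 × R2/(R1 + R2) = 10 × 100/200 = 5 V

Final answer: 5 V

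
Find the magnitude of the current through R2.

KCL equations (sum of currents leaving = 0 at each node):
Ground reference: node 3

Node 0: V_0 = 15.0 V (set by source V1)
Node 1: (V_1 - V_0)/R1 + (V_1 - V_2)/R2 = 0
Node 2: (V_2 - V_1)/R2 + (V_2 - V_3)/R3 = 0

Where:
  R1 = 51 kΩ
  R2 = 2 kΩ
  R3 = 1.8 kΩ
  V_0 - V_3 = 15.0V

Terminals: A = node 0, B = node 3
Nodal analysis, taking node 3 as the 0 V reference.
Source V1 fixes V_0 = 15 V.
KCL at each unknown node (sum of currents leaving = 0; resistances in Ω):
  Node 1: (V_1 - 15)/51000 + (V_1 - V_2)/2000 = 0
  Node 2: (V_2 - V_1)/2000 + (V_2 - 0)/1800 = 0
Collecting terms (coefficients in siemens):
  0.0005196·V_1 - 0.0005·V_2 = 0.0002941
  0.001056·V_2 - 0.0005·V_1 = 0
Determinant D = (0.0005196)(0.001056) - (-0.0005)(-0.0005) = 0.0000002985
V_1 = [(0.0002941)(0.001056) - (-0.0005)(0)]/D = 1.04 V
V_2 = [(0.0005196)(0) - (0.0002941)(-0.0005)]/D = 0.4927 V
I_R2 = (V_1 - V_2)/R2 = (1.04 - 0.4927)/2000 = 0.0002737 A
|I_R2| = 0.0002737 A

Final answer: |I_R2| = 0.0002737 A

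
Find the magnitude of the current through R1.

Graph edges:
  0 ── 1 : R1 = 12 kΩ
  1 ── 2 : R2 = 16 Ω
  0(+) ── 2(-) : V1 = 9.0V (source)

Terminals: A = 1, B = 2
Nodal analysis, taking node 2 as the 0 V reference.
Source V1 fixes V_0 = 9 V.
KCL at each unknown node (sum of currents leaving = 0; resistances in Ω):
  Node 1: (V_1 - 9)/12000 + (V_1 - 0)/16 = 0
Collecting terms: 0.06258 × V_1 = 0.00075  =>  V_1 = 0.01198 V
I_R1 = (V_0 - V_1)/R1 = (9 - 0.01198)/12000 = 0.000749 A
|I_R1| = 0.000749 A

Final answer: |I_R1| = 0.000749 A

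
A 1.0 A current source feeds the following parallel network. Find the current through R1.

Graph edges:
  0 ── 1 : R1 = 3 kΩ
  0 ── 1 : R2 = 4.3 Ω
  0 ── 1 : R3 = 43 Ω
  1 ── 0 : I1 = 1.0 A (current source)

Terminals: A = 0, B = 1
All resistors sit directly between nodes 0 and 1, so they are in parallel and share one voltage V; the full source current 1 A splits among them.
1/R_par = 1/3000 + 1/4.3 + 1/43 = 0.2561 S  =>  R_par = 3.904 Ω
V = I × R_par = 1 × 3.904 = 3.904 V
I_R1 = V/R1 = 3.904/3000 = 0.001301 A

Final answer: 0.001301 A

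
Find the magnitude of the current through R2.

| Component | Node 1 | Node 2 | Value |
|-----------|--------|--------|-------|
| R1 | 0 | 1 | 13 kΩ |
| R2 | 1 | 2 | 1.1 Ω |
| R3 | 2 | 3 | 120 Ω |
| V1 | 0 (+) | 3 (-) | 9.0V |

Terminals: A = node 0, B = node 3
Nodal analysis, taking node 3 as the 0 V reference.
Source V1 fixes V_0 = 9 V.
KCL at each unknown node (sum of currents leaving = 0; resistances in Ω):
  Node 1: (V_1 - 9)/13000 + (V_1 - V_2)/1.1 = 0
  Node 2: (V_2 - V_1)/1.1 + (V_2 - 0)/120 = 0
Collecting terms (coefficients in siemens):
  0.9092·V_1 - 0.9091·V_2 = 0.0006923
  0.9174·V_2 - 0.9091·V_1 = 0
Determinant D = (0.9092)(0.9174) - (-0.9091)(-0.9091) = 0.007646
V_1 = [(0.0006923)(0.9174) - (-0.9091)(0)]/D = 0.08306 V
V_2 = [(0.9092)(0) - (0.0006923)(-0.9091)]/D = 0.08231 V
I_R2 = (V_1 - V_2)/R2 = (0.08306 - 0.08231)/1.1 = 0.0006859 A
|I_R2| = 0.0006859 A

Final answer: |I_R2| = 0.0006859 A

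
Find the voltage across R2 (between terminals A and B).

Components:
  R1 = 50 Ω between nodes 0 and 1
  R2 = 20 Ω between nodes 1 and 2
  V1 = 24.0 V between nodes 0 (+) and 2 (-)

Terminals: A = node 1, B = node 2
R1 and R2 are in series across V1 (node 0 → node 1 → node 2), and the output A–B is taken across R2, so this is a voltage divider.
Series current: I = V1/(R1 + R2) = 24/(50 + 20) = 24/70 = 0.3429 A
V_R2 = I × R2 = V1 × R2/(R1 + R2) = 24 × 20/70 = 6.857 V

Final answer: 6.857 V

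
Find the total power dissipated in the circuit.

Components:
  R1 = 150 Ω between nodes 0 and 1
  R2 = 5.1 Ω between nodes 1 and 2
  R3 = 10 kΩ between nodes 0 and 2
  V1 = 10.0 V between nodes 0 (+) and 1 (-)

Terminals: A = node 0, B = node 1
Nodal analysis, taking node 1 as the 0 V reference.
Source V1 fixes V_0 = 10 V.
KCL at each unknown node (sum of currents leaving = 0; resistances in Ω):
  Node 2: (V_2 - 0)/5.1 + (V_2 - 10)/10000 = 0
Collecting terms: 0.1962 × V_2 = 0.001  =>  V_2 = 0.005097 V
Power in each resistor, P = (ΔV)²/R:
  P_R1 = (10 - 0)²/150 = 0.6667 W
  P_R2 = (0 - 0.005097)²/5.1 = 0.000005095 W
  P_R3 = (10 - 0.005097)²/10000 = 0.00999 W
P_total = P_R1 + P_R2 + P_R3 = 0.6767 W

Final answer: 0.6767 W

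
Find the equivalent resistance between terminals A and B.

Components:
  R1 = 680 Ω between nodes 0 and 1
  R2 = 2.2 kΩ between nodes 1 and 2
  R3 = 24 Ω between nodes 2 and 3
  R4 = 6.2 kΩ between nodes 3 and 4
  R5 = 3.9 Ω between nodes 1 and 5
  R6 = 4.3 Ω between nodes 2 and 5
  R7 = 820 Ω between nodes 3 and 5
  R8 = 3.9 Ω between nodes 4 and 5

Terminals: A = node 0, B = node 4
The network is not a plain series/parallel combination. Inject a 1 A test current into terminal A (node 0) and return it from terminal B (node 4); then R_eq = V_A / (1 A).
Nodal analysis, taking node 4 as the 0 V reference.
Current source I_test pushes 1 A into node 0 and draws it out of node 4.
KCL at each unknown node (sum of currents leaving = 0; resistances in Ω):
  Node 0: (V_0 - V_1)/680 - 1 = 0
  Node 1: (V_1 - V_0)/680 + (V_1 - V_2)/2200 + (V_1 - V_5)/3.9 = 0
  Node 2: (V_2 - V_1)/2200 + (V_2 - V_3)/24 + (V_2 - V_5)/4.3 = 0
  Node 3: (V_3 - V_2)/24 + (V_3 - 0)/6200 + (V_3 - V_5)/820 = 0
  Node 5: (V_5 - V_1)/3.9 + (V_5 - V_2)/4.3 + (V_5 - V_3)/820 + (V_5 - 0)/3.9 = 0
Collecting terms (coefficients in siemens):
  0.001471·V_0 - 0.001471·V_1 = 1
  0.2583·V_1 - 0.001471·V_0 - 0.0004545·V_2 - 0.2564·V_5 = 0
  0.2747·V_2 - 0.0004545·V_1 - 0.04167·V_3 - 0.2326·V_5 = 0
  0.04305·V_3 - 0.04167·V_2 - 0.00122·V_5 = 0
  0.7466·V_5 - 0.2564·V_1 - 0.2326·V_2 - 0.00122·V_3 = 0
Solving these 5 simultaneous equations (Gaussian elimination) gives:
  V_0 = 687.8 V, V_1 = 7.791 V, V_2 = 3.903 V, V_3 = 3.888 V
  V_5 = 3.898 V
R_eq = V_0 / 1 A = 687.8 Ω

Final answer: 687.8 Ω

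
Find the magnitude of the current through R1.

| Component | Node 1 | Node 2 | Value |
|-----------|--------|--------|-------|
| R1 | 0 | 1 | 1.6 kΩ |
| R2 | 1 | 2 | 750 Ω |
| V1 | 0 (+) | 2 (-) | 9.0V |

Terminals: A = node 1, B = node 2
Nodal analysis, taking node 2 as the 0 V reference.
Source V1 fixes V_0 = 9 V.
KCL at each unknown node (sum of currents leaving = 0; resistances in Ω):
  Node 1: (V_1 - 9)/1600 + (V_1 - 0)/750 = 0
Collecting terms: 0.001958 × V_1 = 0.005625  =>  V_1 = 2.872 V
I_R1 = (V_0 - V_1)/R1 = (9 - 2.872)/1600 = 0.00383 A
|I_R1| = 0.00383 A

Final answer: |I_R1| = 0.00383 A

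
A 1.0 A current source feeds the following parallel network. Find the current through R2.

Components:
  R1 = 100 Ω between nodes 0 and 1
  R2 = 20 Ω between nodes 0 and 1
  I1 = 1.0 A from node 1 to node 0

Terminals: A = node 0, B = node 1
All resistors sit directly between nodes 0 and 1, so they are in parallel and share one voltage V; the full source current 1 A splits among them.
1/R_par = 1/100 + 1/20 = 0.06 S  =>  R_par = 16.67 Ω
V = I × R_par = 1 × 16.67 = 16.67 V
I_R2 = V/R2 = 16.67/20 = 0.8333 A

Final answer: 0.8333 A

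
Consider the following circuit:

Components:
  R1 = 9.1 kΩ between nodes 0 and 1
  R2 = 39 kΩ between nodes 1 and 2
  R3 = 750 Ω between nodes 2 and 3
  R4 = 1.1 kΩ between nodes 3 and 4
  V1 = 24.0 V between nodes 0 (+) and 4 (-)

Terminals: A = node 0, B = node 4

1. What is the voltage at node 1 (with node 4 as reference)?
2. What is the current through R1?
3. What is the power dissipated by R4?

Nodal analysis, taking node 4 as the 0 V reference.
Source V1 fixes V_0 = 24 V.
KCL at each unknown node (sum of currents leaving = 0; resistances in Ω):
  Node 1: (V_1 - 24)/9100 + (V_1 - V_2)/39000 = 0
  Node 2: (V_2 - V_1)/39000 + (V_2 - V_3)/750 = 0
  Node 3: (V_3 - V_2)/750 + (V_3 - 0)/1100 = 0
Collecting terms (coefficients in siemens):
  0.0001355·V_1 - 0.00002564·V_2 = 0.002637
  0.001359·V_2 - 0.00002564·V_1 - 0.001333·V_3 = 0
  0.002242·V_3 - 0.001333·V_2 = 0
Solving these 3 simultaneous equations (Gaussian elimination) gives:
  V_1 = 19.63 V, V_2 = 0.8889 V, V_3 = 0.5285 V
Part 1:
  Read off the nodal solution: V_1 = 19.63 V
Part 2:
  I_R1 = (V_0 - V_1)/R1 = (24 - 19.63)/9100 = 0.0004805 A
  Magnitude: I_R1 = 0.0004805 A
Part 3:
  I_R4 = (V_3 - V_4)/R4 = (0.5285 - 0)/1100 = 0.0004805 A
  P_R4 = I_R4² × R4 = (0.0004805)² × 1100 = 0.0002539 W

Final answers:
1. V_1 = 19.63 V
2. I_R1 = 0.0004805 A
3. P_R4 = 0.0002539 W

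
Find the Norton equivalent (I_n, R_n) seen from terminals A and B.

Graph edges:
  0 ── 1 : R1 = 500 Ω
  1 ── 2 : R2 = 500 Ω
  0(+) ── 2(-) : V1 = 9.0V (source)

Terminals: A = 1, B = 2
Find the Thévenin equivalent first; then I_n = V_th/R_th and R_n = R_th.
Step 1 — V_th is the open-circuit voltage V_A - V_B (nothing connected across the terminals).
Nodal analysis, taking node 2 as the 0 V reference.
Source V1 fixes V_0 = 9 V.
KCL at each unknown node (sum of currents leaving = 0; resistances in Ω):
  Node 1: (V_1 - 9)/500 + (V_1 - 0)/500 = 0
Collecting terms: 0.004 × V_1 = 0.018  =>  V_1 = 4.5 V
V_th = V_1 - V_2 = 4.5 - 0 = 4.5 V
Step 2 — R_th: zero the source — replace V1 by a short circuit (node 2 merges into node 0) — and find the resistance seen between A (node 1) and B (node 0).
Reduce the network between node 1 (A) and node 0 (B) by series/parallel combination:
  Rp1 = R1 ‖ R2 (parallel, both between nodes 0 and 1) = 1/(1/500 + 1/500) = 250 Ω
R_th = 250 Ω
I_n = V_th/R_th = 4.5/250 = 0.018 A, and R_n = R_th = 250 Ω

Final answer: I_n = 0.018 A, R_n = 250 Ω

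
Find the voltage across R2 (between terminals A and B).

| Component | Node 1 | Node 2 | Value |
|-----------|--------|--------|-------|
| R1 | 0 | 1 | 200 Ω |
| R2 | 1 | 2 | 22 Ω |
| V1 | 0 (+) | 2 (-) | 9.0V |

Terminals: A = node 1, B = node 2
R1 and R2 are in series across V1 (node 0 → node 1 → node 2), and the output A–B is taken across R2, so this is a voltage divider.
Series current: I = V1/(R1 + R2) = 9/(200 + 22) = 9/222 = 0.04054 A
V_R2 = I × R2 = V1 × R2/(R1 + R2) = 9 × 22/222 = 0.8919 V

Final answer: 0.8919 V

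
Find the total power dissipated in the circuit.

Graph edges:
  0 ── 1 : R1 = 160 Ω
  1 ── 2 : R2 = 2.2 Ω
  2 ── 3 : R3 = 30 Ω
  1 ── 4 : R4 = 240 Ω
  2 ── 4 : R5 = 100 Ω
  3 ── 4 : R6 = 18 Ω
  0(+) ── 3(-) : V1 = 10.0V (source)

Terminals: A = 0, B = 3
Nodal analysis, taking node 3 as the 0 V reference.
Source V1 fixes V_0 = 10 V.
KCL at each unknown node (sum of currents leaving = 0; resistances in Ω):
  Node 1: (V_1 - 10)/160 + (V_1 - V_2)/2.2 + (V_1 - V_4)/240 = 0
  Node 2: (V_2 - V_1)/2.2 + (V_2 - 0)/30 + (V_2 - V_4)/100 = 0
  Node 4: (V_4 - V_1)/240 + (V_4 - V_2)/100 + (V_4 - 0)/18 = 0
Collecting terms (coefficients in siemens):
  0.465·V_1 - 0.4545·V_2 - 0.004167·V_4 = 0.0625
  0.4979·V_2 - 0.4545·V_1 - 0.01·V_4 = 0
  0.06972·V_4 - 0.004167·V_1 - 0.01·V_2 = 0
Solving these 3 simultaneous equations (Gaussian elimination) gives:
  V_1 = 1.318 V, V_2 = 1.208 V, V_4 = 0.252 V
Power in each resistor, P = (ΔV)²/R:
  P_R1 = (10 - 1.318)²/160 = 0.4712 W
  P_R2 = (1.318 - 1.208)²/2.2 = 0.005462 W
  P_R3 = (1.208 - 0)²/30 = 0.04864 W
  P_R4 = (1.318 - 0.252)²/240 = 0.004731 W
  P_R5 = (1.208 - 0.252)²/100 = 0.009139 W
  P_R6 = (0 - 0.252)²/18 = 0.003528 W
P_total = P_R1 + P_R2 + P_R3 + P_R4 + P_R5 + P_R6 = 0.5427 W

Final answer: 0.5427 W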